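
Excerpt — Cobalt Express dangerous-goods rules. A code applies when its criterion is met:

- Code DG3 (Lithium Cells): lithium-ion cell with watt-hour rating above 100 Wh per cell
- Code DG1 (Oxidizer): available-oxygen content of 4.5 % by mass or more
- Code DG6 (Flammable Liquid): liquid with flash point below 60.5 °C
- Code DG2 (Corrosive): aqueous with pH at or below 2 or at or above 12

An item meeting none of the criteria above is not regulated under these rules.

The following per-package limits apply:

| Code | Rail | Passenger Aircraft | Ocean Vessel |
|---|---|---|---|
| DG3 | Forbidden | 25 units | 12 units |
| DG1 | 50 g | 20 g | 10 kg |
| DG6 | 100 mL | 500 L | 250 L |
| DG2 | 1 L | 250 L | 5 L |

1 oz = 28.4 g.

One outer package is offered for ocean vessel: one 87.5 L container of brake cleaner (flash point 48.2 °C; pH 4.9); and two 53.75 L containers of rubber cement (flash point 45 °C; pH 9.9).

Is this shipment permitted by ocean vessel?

With flash point 48.2 °C (< 60.5 °C), the brake cleaner falls in Code DG6.
Flash point 45 °C meets the Code DG6 criterion (Flammable Liquid), so the rubber cement is Code DG6.
Code DG6 net quantity: 87.5 L + (two 53.75 L containers = 107.5 L) = 195 L.
That is within the Code DG6 ocean vessel limit of 250 L.

Yes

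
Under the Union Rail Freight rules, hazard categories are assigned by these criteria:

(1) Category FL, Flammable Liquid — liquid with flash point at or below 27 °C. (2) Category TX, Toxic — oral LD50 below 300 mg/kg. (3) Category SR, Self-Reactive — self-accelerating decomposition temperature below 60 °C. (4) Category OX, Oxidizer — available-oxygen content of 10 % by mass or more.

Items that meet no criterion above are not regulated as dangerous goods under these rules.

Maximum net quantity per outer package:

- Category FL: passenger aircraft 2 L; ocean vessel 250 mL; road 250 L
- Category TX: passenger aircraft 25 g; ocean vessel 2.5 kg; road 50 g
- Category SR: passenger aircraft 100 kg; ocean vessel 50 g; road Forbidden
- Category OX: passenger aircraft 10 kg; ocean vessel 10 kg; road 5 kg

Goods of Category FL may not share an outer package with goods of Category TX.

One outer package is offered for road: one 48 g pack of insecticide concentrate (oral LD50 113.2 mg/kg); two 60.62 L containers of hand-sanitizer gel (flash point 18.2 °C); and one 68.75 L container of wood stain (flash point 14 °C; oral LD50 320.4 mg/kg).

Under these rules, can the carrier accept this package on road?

No

The insecticide concentrate has oral LD50 113.2 mg/kg, which is < 300 mg/kg, so it is Category TX (Toxic).
The hand-sanitizer gel has flash point 18.2 °C, which is ≤ 27 °C, so it is Category FL (Flammable Liquid).
The wood stain has flash point 14 °C, which is ≤ 27 °C, so it is Category FL (Flammable Liquid).
Category FL net quantity: (two 60.62 L containers = 121.24 L) + 68.75 L = 189.99 L.
189.99 L is within the road limit of 250 L for Category FL.
Category TX quantity: 48 g.
48 g ≤ 50 g (road limit, Category TX) — within limit.
Category FL and Category TX may not share an outer package.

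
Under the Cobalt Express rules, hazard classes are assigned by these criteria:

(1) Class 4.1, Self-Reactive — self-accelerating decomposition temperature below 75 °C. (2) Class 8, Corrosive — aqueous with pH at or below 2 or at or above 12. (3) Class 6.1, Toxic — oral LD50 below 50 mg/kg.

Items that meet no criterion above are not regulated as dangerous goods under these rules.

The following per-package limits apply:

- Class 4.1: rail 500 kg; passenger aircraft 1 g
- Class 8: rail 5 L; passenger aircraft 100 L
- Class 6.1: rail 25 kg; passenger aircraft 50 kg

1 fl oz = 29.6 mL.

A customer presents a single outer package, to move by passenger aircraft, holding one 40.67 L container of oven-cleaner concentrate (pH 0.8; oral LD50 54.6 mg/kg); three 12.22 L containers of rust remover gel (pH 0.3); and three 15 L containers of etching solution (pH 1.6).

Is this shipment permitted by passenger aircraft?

Oven-cleaner concentrate: pH 0.8 ≤ 2 → Class 8 (Corrosive).
Rust remover gel: pH 0.3 ≤ 2 → Class 8 (Corrosive).
The etching solution has pH 1.6, which is ≤ 2, so it is Class 8 (Corrosive).
Class 8 net quantity: 40.67 L + (three 12.22 L containers = 36.66 L) + (three 15 L containers = 45 L) = 122.33 L.
122.33 L exceeds the passenger aircraft limit of 100 L for Class 8.

No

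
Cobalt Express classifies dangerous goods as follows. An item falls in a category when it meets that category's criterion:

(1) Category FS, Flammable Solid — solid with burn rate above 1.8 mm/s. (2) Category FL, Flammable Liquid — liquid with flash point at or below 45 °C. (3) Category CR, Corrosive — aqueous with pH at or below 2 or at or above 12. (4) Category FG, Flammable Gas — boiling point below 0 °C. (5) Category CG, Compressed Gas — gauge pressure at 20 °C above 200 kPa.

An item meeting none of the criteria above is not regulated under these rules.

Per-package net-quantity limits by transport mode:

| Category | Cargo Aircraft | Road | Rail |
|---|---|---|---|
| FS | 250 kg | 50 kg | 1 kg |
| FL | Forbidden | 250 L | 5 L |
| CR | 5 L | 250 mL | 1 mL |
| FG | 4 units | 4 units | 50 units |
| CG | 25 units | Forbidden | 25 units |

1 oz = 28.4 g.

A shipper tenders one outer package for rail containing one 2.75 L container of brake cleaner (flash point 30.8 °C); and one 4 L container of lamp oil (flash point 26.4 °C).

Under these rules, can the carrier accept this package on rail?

No

Brake cleaner: flash point 30.8 °C ≤ 45 °C → Category FL (Flammable Liquid).
With flash point 26.4 °C (≤ 45 °C), the lamp oil falls in Category FL.
Total Category FL: 2.75 L + 4 L = 6.75 L.
6.75 L exceeds the rail limit of 5 L for Category FL.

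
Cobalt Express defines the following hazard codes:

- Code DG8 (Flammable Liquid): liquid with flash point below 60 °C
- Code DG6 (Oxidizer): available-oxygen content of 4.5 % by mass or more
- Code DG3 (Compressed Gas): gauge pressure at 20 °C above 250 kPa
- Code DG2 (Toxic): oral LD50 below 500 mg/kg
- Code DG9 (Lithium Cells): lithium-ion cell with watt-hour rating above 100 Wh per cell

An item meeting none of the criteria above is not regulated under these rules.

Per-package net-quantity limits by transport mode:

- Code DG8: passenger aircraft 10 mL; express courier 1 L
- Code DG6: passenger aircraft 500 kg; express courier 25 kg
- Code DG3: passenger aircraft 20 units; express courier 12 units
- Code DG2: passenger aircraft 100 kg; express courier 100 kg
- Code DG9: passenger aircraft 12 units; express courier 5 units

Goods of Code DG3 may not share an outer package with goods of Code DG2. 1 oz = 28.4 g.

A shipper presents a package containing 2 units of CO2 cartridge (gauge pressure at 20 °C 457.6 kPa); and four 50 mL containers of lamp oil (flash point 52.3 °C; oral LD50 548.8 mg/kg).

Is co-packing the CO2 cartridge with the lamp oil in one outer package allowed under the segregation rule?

CO2 cartridge: gauge pressure at 20 °C 457.6 kPa > 250 kPa → Code DG3 (Compressed Gas).
With flash point 52.3 °C (< 60 °C), the lamp oil falls in Code DG8.
No segregation rule bars Code DG3 with Code DG8.

Yes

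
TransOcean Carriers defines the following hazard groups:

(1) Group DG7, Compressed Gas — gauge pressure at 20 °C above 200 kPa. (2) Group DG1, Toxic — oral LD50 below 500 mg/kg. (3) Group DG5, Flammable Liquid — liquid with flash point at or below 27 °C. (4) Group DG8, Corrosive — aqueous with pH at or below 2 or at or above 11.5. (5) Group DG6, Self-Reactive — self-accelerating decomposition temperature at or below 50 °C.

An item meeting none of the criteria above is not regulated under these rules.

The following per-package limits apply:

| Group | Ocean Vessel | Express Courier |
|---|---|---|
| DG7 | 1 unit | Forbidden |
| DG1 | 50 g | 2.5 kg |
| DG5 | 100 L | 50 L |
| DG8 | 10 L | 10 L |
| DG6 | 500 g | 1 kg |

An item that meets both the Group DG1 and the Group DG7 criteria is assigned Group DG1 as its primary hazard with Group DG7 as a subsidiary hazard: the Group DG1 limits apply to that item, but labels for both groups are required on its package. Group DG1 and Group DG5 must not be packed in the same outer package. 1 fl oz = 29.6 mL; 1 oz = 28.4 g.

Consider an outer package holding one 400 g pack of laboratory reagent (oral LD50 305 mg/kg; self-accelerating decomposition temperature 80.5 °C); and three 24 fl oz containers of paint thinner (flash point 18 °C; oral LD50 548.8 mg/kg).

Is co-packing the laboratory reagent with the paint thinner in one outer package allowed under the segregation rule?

Laboratory reagent: oral LD50 305 mg/kg < 500 mg/kg → Group DG1 (Toxic).
The paint thinner has flash point 18 °C, which is ≤ 27 °C, so it is Group DG5 (Flammable Liquid).
Group DG1 and Group DG5 may not share an outer package.

No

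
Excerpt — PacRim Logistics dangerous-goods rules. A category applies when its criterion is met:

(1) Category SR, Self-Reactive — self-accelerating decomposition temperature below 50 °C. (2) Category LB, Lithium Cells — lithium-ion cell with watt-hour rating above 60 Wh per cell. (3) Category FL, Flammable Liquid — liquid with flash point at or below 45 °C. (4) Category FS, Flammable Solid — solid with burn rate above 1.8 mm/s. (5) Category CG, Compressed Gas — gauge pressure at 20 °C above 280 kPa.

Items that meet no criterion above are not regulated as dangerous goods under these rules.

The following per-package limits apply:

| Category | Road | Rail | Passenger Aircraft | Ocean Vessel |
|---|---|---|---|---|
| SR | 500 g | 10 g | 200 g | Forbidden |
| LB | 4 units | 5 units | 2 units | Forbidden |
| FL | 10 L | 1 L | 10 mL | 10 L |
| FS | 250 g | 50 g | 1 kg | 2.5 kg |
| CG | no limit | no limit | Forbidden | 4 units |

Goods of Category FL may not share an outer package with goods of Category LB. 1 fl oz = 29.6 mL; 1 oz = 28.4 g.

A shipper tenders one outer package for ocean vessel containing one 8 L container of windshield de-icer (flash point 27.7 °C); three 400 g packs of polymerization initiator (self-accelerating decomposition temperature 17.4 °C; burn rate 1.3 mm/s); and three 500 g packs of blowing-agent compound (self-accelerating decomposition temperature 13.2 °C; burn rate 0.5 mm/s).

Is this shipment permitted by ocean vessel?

No

Flash point 27.7 °C meets the Category FL criterion (Flammable Liquid), so the windshield de-icer is Category FL.
With self-accelerating decomposition temperature 17.4 °C (< 50 °C), the polymerization initiator falls in Category SR.
The blowing-agent compound has self-accelerating decomposition temperature 13.2 °C, which is < 50 °C, so it is Category SR (Self-Reactive).
Total Category SR: (three 400 g packs = 1.2 kg) + (three 500 g packs = 1.5 kg) = 2.7 kg.
By ocean vessel, Category SR is Forbidden regardless of quantity.
Category FL quantity: 8 L.
8 L ≤ 10 L (ocean vessel limit, Category FL) — within limit.
The segregation rule (Category FL with Category LB) does not apply to Category SR with Category FL.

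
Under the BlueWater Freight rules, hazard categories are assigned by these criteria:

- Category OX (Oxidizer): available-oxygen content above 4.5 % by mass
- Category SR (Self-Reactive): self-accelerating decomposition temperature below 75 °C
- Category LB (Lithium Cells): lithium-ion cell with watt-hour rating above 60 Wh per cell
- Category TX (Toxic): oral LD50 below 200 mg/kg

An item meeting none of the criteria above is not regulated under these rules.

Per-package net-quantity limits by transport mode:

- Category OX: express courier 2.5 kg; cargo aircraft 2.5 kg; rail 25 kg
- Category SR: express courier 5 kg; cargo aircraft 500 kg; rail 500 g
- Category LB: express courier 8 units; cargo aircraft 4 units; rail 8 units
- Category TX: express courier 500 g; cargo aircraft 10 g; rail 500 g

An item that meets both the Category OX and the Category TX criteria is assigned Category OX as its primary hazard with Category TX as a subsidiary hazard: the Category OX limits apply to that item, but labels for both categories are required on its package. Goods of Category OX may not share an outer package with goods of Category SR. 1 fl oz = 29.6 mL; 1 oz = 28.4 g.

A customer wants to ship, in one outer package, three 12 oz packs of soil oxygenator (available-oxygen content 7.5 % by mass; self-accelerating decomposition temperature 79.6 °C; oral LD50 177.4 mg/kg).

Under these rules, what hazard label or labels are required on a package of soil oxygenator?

The soil oxygenator has available-oxygen content 7.5 % by mass, which is > 4.5 % by mass, so it is Category OX (Oxidizer).
The soil oxygenator has oral LD50 177.4 mg/kg, which is < 200 mg/kg, so it is Category TX (Toxic).
By the precedence rule Category OX is primary and Category TX is subsidiary, and that rule requires both labels on the package.

Category OX and TX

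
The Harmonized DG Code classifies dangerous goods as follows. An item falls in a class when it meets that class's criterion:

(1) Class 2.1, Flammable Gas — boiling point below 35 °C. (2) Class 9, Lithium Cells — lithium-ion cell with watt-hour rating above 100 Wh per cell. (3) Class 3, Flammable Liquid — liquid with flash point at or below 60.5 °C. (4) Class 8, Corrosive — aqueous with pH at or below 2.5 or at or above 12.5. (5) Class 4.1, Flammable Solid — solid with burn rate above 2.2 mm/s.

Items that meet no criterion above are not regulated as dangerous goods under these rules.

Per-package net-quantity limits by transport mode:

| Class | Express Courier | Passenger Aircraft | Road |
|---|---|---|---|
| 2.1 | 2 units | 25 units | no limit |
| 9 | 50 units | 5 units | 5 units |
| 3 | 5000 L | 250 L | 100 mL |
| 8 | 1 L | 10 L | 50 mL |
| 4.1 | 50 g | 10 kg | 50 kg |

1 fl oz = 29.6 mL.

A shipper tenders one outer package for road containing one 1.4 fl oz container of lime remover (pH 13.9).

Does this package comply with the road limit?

Yes

With pH 13.9 (≥ 12.5), the lime remover falls in Class 8.
Class 8 quantity: one 1.4 fl oz container = 41.44 mL.
41.44 mL is within the road limit of 50 mL for Class 8.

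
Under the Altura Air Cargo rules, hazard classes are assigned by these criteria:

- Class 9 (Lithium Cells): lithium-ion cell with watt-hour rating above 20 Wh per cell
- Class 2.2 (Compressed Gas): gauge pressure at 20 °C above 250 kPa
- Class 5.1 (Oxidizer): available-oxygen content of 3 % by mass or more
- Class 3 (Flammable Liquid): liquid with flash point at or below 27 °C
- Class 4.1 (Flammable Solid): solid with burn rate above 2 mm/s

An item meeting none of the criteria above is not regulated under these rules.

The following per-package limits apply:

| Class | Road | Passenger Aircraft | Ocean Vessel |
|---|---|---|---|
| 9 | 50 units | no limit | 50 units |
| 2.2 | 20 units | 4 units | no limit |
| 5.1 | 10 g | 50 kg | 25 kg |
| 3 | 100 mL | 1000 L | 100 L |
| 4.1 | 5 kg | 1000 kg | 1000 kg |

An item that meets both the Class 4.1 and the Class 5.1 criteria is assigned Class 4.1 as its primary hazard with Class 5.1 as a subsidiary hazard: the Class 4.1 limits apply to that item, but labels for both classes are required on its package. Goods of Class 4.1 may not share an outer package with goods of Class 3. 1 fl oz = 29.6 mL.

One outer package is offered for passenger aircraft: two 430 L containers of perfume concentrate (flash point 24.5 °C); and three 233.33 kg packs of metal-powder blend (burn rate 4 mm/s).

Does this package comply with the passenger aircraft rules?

With flash point 24.5 °C (≤ 27 °C), the perfume concentrate falls in Class 3.
Metal-powder blend: burn rate 4 mm/s > 2 mm/s → Class 4.1 (Flammable Solid).
Class 4.1 quantity: three 233.33 kg packs = 699.99 kg.
699.99 kg ≤ 1000 kg (passenger aircraft limit, Class 4.1) — within limit.
Class 3 quantity: two 430 L containers = 860 L.
That is within the Class 3 passenger aircraft limit of 1000 L.
Class 4.1 and Class 3 may not share an outer package.

No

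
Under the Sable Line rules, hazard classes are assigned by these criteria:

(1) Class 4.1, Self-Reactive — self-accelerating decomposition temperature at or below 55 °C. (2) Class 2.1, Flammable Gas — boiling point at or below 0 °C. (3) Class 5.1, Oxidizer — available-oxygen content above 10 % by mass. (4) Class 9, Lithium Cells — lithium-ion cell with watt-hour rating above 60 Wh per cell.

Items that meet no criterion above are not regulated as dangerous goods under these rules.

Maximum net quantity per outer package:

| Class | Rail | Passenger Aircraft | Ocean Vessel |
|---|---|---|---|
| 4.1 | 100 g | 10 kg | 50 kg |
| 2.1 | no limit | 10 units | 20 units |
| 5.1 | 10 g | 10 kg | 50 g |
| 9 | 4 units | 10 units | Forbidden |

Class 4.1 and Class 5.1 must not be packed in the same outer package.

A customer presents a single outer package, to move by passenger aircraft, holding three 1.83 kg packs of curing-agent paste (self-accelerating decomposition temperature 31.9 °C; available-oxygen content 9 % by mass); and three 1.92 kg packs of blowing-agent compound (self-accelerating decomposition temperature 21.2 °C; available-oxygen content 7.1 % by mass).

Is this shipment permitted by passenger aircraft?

No

Self-accelerating decomposition temperature 31.9 °C meets the Class 4.1 criterion (Self-Reactive), so the curing-agent paste is Class 4.1.
Self-accelerating decomposition temperature 21.2 °C meets the Class 4.1 criterion (Self-Reactive), so the blowing-agent compound is Class 4.1.
Class 4.1 net quantity: (three 1.83 kg packs = 5.49 kg) + (three 1.92 kg packs = 5.76 kg) = 11.25 kg.
11.25 kg > 10 kg (passenger aircraft limit, Class 4.1) — over the limit.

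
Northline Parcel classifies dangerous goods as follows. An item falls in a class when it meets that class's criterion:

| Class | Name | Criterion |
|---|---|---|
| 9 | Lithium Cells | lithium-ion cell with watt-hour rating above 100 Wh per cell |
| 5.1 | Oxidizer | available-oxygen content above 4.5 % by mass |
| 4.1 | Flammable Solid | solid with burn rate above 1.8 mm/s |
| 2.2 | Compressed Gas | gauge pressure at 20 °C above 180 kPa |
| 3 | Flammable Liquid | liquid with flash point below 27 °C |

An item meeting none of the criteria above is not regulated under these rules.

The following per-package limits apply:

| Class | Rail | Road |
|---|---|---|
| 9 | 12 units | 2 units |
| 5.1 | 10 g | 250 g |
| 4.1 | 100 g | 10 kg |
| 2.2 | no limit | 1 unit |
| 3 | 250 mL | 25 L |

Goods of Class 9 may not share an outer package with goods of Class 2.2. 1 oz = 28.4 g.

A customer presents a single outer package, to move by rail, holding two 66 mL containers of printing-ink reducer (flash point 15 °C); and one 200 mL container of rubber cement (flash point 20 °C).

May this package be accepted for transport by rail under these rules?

With flash point 15 °C (< 27 °C), the printing-ink reducer falls in Class 3.
The rubber cement has flash point 20 °C, which is < 27 °C, so it is Class 3 (Flammable Liquid).
Total Class 3: (two 66 mL containers = 132 mL) + 200 mL = 332 mL.
That exceeds the Class 3 rail limit of 250 mL.

No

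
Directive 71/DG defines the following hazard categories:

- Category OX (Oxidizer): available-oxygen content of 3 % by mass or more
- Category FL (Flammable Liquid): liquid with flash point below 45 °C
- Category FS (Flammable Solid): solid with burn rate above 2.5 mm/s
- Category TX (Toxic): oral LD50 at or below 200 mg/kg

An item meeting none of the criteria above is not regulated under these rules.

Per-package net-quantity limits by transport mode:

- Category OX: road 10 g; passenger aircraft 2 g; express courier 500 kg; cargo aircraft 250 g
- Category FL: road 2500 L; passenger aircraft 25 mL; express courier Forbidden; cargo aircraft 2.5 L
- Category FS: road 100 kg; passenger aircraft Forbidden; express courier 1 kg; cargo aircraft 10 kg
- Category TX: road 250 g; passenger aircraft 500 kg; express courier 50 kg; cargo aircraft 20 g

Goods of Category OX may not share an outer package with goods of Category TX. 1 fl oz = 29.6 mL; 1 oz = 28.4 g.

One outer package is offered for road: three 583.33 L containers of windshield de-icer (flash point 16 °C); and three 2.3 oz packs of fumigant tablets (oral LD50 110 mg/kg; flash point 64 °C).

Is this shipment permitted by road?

Yes

The windshield de-icer has flash point 16 °C, which is < 45 °C, so it is Category FL (Flammable Liquid).
With oral LD50 110 mg/kg (≤ 200 mg/kg), the fumigant tablets fall in Category TX.
Category TX quantity: three 2.3 oz packs = 195.96 g.
195.96 g ≤ 250 g (road limit, Category TX) — within limit.
Category FL quantity: three 583.33 L containers = 1749.99 L.
1749.99 L ≤ 2500 L (road limit, Category FL) — within limit.
The segregation rule (Category OX with Category TX) does not apply to Category TX with Category FL.
Every hazard category is within its road limit and no segregation rule is violated.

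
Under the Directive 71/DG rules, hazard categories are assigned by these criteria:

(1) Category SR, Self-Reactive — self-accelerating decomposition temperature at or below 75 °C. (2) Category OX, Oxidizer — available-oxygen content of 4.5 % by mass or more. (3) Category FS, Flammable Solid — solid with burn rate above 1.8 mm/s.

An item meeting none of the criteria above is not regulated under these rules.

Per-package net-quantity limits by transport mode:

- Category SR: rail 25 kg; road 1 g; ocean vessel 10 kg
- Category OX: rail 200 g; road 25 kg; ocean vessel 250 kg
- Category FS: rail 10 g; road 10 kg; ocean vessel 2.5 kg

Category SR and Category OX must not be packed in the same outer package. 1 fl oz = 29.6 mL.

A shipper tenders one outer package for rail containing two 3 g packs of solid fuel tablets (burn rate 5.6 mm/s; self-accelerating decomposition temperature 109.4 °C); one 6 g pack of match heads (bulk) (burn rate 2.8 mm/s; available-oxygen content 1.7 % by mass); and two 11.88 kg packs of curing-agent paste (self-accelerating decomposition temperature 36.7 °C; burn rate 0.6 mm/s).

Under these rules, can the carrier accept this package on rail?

No

With burn rate 5.6 mm/s (> 1.8 mm/s), the solid fuel tablets fall in Category FS.
With burn rate 2.8 mm/s (> 1.8 mm/s), the match heads (bulk) fall in Category FS.
Self-accelerating decomposition temperature 36.7 °C meets the Category SR criterion (Self-Reactive), so the curing-agent paste is Category SR.
Category FS net quantity: (two 3 g packs = 6 g) + 6 g = 12 g.
12 g exceeds the rail limit of 10 g for Category FS.
Category SR quantity: two 11.88 kg packs = 23.76 kg.
That is within the Category SR rail limit of 25 kg.
The segregation rule (Category SR with Category OX) does not apply to Category FS with Category SR.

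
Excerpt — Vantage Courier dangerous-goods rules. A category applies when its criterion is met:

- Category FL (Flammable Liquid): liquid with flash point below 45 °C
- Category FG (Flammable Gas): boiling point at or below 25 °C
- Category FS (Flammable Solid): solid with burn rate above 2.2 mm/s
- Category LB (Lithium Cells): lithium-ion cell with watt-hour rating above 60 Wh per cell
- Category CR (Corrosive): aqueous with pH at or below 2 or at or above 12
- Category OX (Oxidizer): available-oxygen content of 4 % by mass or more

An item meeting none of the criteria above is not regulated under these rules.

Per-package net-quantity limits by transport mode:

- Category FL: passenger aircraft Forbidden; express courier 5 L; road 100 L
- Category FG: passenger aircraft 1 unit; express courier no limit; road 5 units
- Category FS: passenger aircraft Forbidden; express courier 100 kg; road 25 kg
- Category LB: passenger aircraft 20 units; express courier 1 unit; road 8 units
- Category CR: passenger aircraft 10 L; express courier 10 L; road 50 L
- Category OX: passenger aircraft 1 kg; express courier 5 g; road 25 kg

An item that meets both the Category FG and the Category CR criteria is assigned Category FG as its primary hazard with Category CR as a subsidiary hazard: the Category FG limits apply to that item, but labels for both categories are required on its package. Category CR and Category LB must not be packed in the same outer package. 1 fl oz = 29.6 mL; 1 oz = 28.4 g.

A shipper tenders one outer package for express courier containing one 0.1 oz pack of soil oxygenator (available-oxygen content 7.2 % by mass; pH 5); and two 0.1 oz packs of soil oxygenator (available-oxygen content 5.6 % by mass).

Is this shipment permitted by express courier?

No

The soil oxygenator has available-oxygen content 7.2 % by mass, which is ≥ 4 % by mass, so it is Category OX (Oxidizer).
The soil oxygenator has available-oxygen content 5.6 % by mass, which is ≥ 4 % by mass, so it is Category OX (Oxidizer).
Total Category OX: (one 0.1 oz pack = 2.84 g) + (two 0.1 oz packs = 5.68 g) = 8.52 g.
That exceeds the Category OX express courier limit of 5 g.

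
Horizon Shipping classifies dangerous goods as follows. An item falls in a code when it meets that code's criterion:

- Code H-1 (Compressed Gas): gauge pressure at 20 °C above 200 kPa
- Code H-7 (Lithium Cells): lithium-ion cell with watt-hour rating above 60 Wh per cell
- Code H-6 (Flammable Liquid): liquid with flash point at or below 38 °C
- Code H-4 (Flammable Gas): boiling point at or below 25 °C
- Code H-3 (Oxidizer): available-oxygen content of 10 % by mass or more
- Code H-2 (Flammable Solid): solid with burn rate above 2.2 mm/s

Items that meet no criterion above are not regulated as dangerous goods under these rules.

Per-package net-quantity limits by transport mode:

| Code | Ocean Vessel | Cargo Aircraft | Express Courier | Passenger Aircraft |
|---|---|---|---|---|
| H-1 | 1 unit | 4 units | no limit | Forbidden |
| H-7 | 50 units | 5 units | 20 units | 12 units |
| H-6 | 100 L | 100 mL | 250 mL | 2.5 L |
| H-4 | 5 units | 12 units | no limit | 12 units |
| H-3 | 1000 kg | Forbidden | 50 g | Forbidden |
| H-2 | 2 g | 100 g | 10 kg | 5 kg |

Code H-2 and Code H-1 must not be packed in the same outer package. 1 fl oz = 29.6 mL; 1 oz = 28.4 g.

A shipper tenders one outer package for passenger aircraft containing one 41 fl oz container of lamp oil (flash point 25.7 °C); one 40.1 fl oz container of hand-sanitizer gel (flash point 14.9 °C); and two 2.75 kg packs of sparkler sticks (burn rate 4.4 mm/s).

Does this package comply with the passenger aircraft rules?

Lamp oil: flash point 25.7 °C ≤ 38 °C → Code H-6 (Flammable Liquid).
The hand-sanitizer gel has flash point 14.9 °C, which is ≤ 38 °C, so it is Code H-6 (Flammable Liquid).
Burn rate 4.4 mm/s meets the Code H-2 criterion (Flammable Solid), so the sparkler sticks are Code H-2.
Code H-6 net quantity: (one 41 fl oz container = 1213.6 mL) + (one 40.1 fl oz container = 1186.96 mL) = 2400.56 mL.
That is within the Code H-6 passenger aircraft limit of 2.5 L.
Code H-2 quantity: two 2.75 kg packs = 5.5 kg.
5.5 kg > 5 kg (passenger aircraft limit, Code H-2) — over the limit.
The segregation rule (Code H-2 with Code H-1) does not apply to Code H-6 with Code H-2.

No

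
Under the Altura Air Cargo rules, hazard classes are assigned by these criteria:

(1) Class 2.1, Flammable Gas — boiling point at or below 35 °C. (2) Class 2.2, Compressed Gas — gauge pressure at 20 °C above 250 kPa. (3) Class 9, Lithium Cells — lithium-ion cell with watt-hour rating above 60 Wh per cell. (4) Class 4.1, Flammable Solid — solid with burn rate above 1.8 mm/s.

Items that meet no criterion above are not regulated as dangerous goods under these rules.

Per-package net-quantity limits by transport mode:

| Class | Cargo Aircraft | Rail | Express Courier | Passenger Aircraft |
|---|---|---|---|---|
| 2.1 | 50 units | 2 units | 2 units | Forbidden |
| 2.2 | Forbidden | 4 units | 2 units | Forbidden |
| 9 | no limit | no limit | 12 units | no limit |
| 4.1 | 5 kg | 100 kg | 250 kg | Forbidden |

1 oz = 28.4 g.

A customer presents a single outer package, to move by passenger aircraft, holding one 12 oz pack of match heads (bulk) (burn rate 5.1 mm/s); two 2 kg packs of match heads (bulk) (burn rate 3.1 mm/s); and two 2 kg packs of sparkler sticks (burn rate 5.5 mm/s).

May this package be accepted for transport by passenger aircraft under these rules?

Burn rate 5.1 mm/s meets the Class 4.1 criterion (Flammable Solid), so the match heads (bulk) are Class 4.1.
The match heads (bulk) have burn rate 3.1 mm/s, which is > 1.8 mm/s, so they are Class 4.1 (Flammable Solid).
Sparkler sticks: burn rate 5.5 mm/s > 1.8 mm/s → Class 4.1 (Flammable Solid).
Class 4.1 net quantity: (one 12 oz pack = 340.8 g) + (two 2 kg packs = 4 kg) + (two 2 kg packs = 4 kg) = 8340.8 g.
Class 4.1 is Forbidden by passenger aircraft.

No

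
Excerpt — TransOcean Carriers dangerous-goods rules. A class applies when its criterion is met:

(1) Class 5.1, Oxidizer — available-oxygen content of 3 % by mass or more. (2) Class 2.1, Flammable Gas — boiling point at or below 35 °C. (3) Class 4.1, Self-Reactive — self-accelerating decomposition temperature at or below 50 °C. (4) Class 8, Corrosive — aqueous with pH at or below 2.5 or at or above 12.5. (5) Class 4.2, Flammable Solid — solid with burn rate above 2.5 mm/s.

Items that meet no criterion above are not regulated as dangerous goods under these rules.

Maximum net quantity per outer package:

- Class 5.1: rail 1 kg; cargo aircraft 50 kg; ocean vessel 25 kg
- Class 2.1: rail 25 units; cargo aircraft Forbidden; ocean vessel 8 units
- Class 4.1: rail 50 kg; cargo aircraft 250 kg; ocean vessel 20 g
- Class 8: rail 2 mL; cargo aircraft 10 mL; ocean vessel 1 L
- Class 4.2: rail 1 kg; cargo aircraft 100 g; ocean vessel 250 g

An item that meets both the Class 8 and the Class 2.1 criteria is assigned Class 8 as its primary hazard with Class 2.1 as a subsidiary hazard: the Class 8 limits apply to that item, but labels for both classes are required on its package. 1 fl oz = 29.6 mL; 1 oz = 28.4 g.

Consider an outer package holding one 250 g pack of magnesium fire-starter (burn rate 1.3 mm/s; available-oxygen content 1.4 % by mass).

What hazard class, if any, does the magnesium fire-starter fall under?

Not regulated

available-oxygen content 1.4 % by mass is not above 3 % by mass, so Class 5.1 does not apply.
burn rate 1.3 mm/s is not above 2.5 mm/s, so Class 4.2 does not apply.
No criterion is met, so the item is not regulated.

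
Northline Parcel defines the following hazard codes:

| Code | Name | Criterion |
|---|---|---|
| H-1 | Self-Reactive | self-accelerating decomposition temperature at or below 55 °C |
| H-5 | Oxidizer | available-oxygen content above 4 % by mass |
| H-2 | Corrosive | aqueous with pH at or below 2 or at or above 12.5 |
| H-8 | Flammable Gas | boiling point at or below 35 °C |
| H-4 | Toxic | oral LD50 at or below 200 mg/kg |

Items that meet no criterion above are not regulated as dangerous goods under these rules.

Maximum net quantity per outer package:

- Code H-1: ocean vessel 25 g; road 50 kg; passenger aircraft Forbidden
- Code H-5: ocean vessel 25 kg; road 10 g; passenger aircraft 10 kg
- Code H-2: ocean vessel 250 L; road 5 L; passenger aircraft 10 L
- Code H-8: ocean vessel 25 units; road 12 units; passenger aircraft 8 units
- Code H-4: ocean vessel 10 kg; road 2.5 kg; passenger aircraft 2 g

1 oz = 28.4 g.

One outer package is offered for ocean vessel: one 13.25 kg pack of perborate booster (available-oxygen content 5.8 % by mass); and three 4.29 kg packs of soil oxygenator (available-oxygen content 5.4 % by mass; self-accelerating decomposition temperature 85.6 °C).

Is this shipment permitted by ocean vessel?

No

With available-oxygen content 5.8 % by mass (> 4 % by mass), the perborate booster falls in Code H-5.
Available-oxygen content 5.4 % by mass meets the Code H-5 criterion (Oxidizer), so the soil oxygenator is Code H-5.
Total Code H-5: 13.25 kg + (three 4.29 kg packs = 12.87 kg) = 26.12 kg.
26.12 kg exceeds the ocean vessel limit of 25 kg for Code H-5.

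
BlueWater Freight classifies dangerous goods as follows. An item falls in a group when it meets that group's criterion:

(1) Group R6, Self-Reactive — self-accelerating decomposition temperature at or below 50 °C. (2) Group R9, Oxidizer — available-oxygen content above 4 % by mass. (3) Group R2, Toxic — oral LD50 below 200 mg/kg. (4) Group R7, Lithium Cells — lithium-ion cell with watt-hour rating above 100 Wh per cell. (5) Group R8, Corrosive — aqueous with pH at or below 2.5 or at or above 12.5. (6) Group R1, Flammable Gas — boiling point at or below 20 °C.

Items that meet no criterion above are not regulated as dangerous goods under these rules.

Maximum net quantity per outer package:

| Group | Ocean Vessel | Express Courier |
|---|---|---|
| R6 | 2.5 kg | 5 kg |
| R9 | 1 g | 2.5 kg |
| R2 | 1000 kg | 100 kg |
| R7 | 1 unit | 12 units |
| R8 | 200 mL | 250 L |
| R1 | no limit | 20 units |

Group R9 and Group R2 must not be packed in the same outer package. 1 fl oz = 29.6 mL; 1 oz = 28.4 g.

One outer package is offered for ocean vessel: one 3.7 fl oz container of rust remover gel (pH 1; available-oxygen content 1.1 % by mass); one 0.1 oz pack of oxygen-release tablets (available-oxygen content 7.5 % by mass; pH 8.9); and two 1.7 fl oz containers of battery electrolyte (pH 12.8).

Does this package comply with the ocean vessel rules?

No

The rust remover gel has pH 1, which is ≤ 2.5, so it is Group R8 (Corrosive).
Available-oxygen content 7.5 % by mass meets the Group R9 criterion (Oxidizer), so the oxygen-release tablets are Group R9.
The battery electrolyte has pH 12.8, which is ≥ 12.5, so it is Group R8 (Corrosive).
Group R8 net quantity: (one 3.7 fl oz container = 109.52 mL) + (two 1.7 fl oz containers = 100.64 mL) = 210.16 mL.
210.16 mL exceeds the ocean vessel limit of 200 mL for Group R8.
Group R9 quantity: one 0.1 oz pack = 2.84 g.
2.84 g exceeds the ocean vessel limit of 1 g for Group R9.
The segregation rule (Group R9 with Group R2) does not apply to Group R8 with Group R9.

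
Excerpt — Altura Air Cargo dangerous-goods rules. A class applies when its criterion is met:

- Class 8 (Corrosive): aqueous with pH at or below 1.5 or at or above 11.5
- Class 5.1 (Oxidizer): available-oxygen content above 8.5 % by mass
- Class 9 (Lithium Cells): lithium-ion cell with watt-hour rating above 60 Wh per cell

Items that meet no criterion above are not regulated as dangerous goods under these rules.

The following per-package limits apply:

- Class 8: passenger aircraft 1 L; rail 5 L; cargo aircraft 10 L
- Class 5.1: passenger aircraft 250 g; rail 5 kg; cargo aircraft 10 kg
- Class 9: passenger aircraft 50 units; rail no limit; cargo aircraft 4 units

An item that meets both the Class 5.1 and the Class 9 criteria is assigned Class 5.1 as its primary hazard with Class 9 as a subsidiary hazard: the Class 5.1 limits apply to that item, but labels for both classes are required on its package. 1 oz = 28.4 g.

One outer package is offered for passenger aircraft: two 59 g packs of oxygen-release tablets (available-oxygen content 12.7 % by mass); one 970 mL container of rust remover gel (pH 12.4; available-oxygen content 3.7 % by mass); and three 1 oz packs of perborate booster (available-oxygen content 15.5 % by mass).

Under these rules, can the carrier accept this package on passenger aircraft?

Available-oxygen content 12.7 % by mass meets the Class 5.1 criterion (Oxidizer), so the oxygen-release tablets are Class 5.1.
The rust remover gel has pH 12.4, which is ≥ 11.5, so it is Class 8 (Corrosive).
The perborate booster has available-oxygen content 15.5 % by mass, which is > 8.5 % by mass, so it is Class 5.1 (Oxidizer).
Class 8 quantity: 970 mL.
That is within the Class 8 passenger aircraft limit of 1 L.
Class 5.1 net quantity: (two 59 g packs = 118 g) + (three 1 oz packs = 85.2 g) = 203.2 g.
That is within the Class 5.1 passenger aircraft limit of 250 g.
Every hazard class is within its passenger aircraft limit and no segregation rule is violated.

Yes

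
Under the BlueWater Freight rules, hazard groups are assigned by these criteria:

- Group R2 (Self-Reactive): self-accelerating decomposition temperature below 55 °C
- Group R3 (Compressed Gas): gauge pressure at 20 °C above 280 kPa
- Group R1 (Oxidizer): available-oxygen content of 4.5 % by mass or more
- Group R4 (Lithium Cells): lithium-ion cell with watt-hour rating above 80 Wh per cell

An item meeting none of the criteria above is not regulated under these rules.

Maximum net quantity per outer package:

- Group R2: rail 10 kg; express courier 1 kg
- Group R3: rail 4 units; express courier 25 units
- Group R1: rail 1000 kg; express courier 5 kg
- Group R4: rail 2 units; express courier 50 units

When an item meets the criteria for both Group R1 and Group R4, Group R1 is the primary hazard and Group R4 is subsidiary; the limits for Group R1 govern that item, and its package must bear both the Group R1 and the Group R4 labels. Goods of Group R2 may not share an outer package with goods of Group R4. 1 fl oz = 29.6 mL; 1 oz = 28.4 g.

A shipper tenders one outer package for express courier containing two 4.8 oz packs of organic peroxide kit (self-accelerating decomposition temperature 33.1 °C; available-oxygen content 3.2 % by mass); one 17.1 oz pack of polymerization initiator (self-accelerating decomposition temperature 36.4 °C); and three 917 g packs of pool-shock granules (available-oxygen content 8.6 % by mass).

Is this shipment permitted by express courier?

Self-accelerating decomposition temperature 33.1 °C meets the Group R2 criterion (Self-Reactive), so the organic peroxide kit is Group R2.
With self-accelerating decomposition temperature 36.4 °C (< 55 °C), the polymerization initiator falls in Group R2.
The pool-shock granules have available-oxygen content 8.6 % by mass, which is ≥ 4.5 % by mass, so they are Group R1 (Oxidizer).
Total Group R2: (two 4.8 oz packs = 272.64 g) + (one 17.1 oz pack = 485.64 g) = 758.28 g.
758.28 g ≤ 1 kg (express courier limit, Group R2) — within limit.
Group R1 quantity: three 917 g packs = 2.751 kg.
That is within the Group R1 express courier limit of 5 kg.
The segregation rule (Group R2 with Group R4) does not apply to Group R2 with Group R1.
Every hazard group is within its express courier limit and no segregation rule is violated.

Yes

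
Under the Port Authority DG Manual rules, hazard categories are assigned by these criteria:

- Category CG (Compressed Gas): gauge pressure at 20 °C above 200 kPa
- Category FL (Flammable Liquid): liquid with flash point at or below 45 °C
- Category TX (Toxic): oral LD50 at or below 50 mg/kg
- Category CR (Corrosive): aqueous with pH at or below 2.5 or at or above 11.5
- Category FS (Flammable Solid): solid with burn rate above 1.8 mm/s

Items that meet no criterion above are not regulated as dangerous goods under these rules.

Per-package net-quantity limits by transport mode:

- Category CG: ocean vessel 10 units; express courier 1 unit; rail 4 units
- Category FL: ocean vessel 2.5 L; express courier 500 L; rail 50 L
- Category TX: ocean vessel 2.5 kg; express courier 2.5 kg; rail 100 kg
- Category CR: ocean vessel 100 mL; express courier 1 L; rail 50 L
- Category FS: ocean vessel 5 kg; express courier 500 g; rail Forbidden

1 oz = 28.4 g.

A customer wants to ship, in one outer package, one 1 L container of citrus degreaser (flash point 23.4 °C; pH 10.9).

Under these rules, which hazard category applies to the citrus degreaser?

Category FL

With flash point 23.4 °C (≤ 45 °C), the citrus degreaser falls in Category FL.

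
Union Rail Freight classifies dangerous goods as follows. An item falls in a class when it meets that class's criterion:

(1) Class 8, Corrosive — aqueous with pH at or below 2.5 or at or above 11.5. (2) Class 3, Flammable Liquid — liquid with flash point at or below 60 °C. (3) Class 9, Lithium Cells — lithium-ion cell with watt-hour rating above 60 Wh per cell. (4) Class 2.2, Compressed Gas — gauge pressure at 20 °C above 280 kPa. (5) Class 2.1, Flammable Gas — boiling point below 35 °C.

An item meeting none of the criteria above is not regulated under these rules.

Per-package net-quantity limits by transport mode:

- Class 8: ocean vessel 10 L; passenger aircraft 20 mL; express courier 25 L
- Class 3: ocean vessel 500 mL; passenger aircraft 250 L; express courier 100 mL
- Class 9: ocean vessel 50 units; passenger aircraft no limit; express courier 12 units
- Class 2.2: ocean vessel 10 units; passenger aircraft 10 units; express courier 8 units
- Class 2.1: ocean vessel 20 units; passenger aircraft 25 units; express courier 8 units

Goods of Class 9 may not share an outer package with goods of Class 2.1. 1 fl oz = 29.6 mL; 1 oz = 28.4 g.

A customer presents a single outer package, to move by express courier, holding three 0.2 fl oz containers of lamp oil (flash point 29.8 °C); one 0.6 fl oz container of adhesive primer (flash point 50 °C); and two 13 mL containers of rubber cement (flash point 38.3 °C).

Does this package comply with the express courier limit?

Flash point 29.8 °C meets the Class 3 criterion (Flammable Liquid), so the lamp oil is Class 3.
With flash point 50 °C (≤ 60 °C), the adhesive primer falls in Class 3.
Rubber cement: flash point 38.3 °C ≤ 60 °C → Class 3 (Flammable Liquid).
Class 3 net quantity: (three 0.2 fl oz containers = 17.76 mL) + (one 0.6 fl oz container = 17.76 mL) + (two 13 mL containers = 26 mL) = 61.52 mL.
That is within the Class 3 express courier limit of 100 mL.

Yes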